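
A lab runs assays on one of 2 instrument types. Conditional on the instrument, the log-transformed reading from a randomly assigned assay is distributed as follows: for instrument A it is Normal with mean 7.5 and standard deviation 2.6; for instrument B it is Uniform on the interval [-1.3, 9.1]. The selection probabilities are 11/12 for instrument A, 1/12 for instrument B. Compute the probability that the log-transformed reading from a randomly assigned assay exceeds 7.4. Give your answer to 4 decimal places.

0.4860

Conditional on each instrument, P(X > 7.4): A: 0.51534; B: 0.163462.
By total probability, P(X > 7.4) = 0.916667·0.51534 + 0.0833333·0.163462 = 0.486017.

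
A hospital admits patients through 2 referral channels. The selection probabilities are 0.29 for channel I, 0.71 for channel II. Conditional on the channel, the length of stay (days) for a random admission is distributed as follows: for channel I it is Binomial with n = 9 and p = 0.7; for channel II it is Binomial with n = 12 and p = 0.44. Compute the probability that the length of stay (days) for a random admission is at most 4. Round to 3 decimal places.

0.263

Conditional on each channel, P(X ≤ 4): I: 0.0988087; II: 0.329616.
By total probability, P(X ≤ 4) = 0.29·0.0988087 + 0.71·0.329616 = 0.262682.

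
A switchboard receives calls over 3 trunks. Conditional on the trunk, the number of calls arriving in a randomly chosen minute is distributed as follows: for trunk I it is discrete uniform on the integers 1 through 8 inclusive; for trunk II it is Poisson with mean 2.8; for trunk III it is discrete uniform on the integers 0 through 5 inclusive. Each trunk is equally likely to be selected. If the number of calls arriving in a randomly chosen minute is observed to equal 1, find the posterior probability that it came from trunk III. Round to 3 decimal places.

Likelihoods P(X=1 | ·): I: 0.125; II: 0.170268; III: 0.166667.
Posterior ∝ prior × likelihood. Numerator for III: 0.333333·0.166667 = 0.0555556.
Normalizing constant: 0.333333·0.125 + 0.333333·0.170268 + 0.333333·0.166667 = 0.153978.
P(III | observation) = 0.0555556 / 0.153978 = 0.360801.

0.361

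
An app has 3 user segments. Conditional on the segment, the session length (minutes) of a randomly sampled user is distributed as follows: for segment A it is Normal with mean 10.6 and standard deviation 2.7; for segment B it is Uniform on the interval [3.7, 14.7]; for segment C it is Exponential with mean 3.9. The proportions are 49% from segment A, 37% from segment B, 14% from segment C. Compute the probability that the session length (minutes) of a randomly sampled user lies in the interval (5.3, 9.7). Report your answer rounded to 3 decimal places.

Conditional on each segment, P(5.3 < X < 9.7): A: 0.344616; B: 0.4; C: 0.17378.
By total probability, P(5.3 < X < 9.7) = 0.49·0.344616 + 0.37·0.4 + 0.14·0.17378 = 0.341191.

0.341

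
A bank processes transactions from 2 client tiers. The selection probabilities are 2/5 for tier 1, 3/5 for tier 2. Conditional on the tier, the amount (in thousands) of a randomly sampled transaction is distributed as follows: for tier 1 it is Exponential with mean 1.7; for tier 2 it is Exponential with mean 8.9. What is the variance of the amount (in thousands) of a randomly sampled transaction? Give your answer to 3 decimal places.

Per component, 1: μ=1.7, E[X²]=5.78; 2: μ=8.9, E[X²]=158.42.
E[X] = 0.4·1.7 + 0.6·8.9 = 6.02.
E[X²] = 0.4·5.78 + 0.6·158.42 = 97.364.
Var(X) = E[X²] − (E[X])² = 97.364 − 36.2404 = 61.1236.

61.124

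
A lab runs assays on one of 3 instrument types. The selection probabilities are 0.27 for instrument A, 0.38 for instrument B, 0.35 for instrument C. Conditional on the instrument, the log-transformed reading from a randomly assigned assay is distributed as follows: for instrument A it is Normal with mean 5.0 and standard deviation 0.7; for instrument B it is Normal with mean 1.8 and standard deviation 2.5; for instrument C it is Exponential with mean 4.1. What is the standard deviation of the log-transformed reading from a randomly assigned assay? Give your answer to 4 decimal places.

3.1971

Per component, A: μ=5, E[X²]=25.49; B: μ=1.8, E[X²]=9.49; C: μ=4.1, E[X²]=33.62.
E[X] = 0.27·5 + 0.38·1.8 + 0.35·4.1 = 3.469.
E[X²] = 0.27·25.49 + 0.38·9.49 + 0.35·33.62 = 22.2555.
Var(X) = E[X²] − (E[X])² = 22.2555 − 12.034 = 10.2215.
SD(X) = √10.2215 = 3.19711.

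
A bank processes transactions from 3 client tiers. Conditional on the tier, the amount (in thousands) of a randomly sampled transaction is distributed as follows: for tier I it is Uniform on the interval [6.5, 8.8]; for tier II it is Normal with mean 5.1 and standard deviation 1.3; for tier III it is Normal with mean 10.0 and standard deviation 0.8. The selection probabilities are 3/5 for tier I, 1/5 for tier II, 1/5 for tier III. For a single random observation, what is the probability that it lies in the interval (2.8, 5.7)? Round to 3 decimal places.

Conditional on each tier, P(2.8 < X < 5.7): I: 0; II: 0.639366; III: 3.82913e-08.
By total probability, P(2.8 < X < 5.7) = 0.6·0 + 0.2·0.639366 + 0.2·3.82913e-08 = 0.127873.

0.128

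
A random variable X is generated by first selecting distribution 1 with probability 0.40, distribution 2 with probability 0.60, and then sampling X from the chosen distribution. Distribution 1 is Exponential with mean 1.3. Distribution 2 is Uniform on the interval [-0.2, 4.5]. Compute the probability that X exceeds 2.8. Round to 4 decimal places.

0.2634

Conditional on each component, P(X > 2.8): 1: 0.116037; 2: 0.361702.
By total probability, P(X > 2.8) = 0.4·0.116037 + 0.6·0.361702 = 0.263436.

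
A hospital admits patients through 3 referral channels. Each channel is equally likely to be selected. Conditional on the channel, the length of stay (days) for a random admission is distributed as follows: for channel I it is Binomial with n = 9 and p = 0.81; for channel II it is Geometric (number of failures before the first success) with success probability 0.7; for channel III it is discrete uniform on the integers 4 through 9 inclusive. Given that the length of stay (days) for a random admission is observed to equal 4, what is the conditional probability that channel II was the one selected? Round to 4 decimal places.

Likelihoods P(X=4 | ·): I: 0.0134301; II: 0.00567; III: 0.166667.
Posterior ∝ prior × likelihood. Numerator for II: 0.333333·0.00567 = 0.00189.
Normalizing constant: 0.333333·0.0134301 + 0.333333·0.00567 + 0.333333·0.166667 = 0.0619222.
P(II | observation) = 0.00189 / 0.0619222 = 0.0305221.

0.0305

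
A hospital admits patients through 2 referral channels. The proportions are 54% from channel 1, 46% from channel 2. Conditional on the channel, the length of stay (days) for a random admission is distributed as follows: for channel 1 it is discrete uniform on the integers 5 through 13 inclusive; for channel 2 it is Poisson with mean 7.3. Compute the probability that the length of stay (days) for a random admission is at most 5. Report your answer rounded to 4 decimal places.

0.1815

Conditional on each channel, P(X ≤ 5): 1: 0.111111; 2: 0.264043.
By total probability, P(X ≤ 5) = 0.54·0.111111 + 0.46·0.264043 = 0.18146.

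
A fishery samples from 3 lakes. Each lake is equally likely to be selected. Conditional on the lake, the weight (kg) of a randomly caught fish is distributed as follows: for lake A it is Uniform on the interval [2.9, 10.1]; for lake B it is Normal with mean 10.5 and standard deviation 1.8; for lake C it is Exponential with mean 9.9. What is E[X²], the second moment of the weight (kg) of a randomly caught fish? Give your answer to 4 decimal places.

For each component E[X²] = Var + (mean)², giving A: 46.57; B: 113.49; C: 196.02.
Overall E[X²] = 0.333333·46.57 + 0.333333·113.49 + 0.333333·196.02 = 118.693.

118.6933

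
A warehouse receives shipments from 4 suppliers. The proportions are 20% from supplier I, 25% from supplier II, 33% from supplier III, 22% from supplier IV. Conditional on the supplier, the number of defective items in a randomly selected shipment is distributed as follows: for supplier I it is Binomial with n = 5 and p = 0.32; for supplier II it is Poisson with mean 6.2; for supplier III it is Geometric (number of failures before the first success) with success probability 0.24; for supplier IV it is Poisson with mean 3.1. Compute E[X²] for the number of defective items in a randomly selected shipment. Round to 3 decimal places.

For each component E[X²] = Var + (mean)², giving I: 3.648; II: 44.64; III: 23.2222; IV: 12.71.
Overall E[X²] = 0.2·3.648 + 0.25·44.64 + 0.33·23.2222 + 0.22·12.71 = 22.3491.

22.349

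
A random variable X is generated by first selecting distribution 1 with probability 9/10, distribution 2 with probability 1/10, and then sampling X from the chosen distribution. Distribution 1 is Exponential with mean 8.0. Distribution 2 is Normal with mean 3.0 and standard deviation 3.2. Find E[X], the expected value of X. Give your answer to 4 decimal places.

7.5000

Component means — 1: 8; 2: 3.
E[X] = 0.9·8 + 0.1·3 = 7.5.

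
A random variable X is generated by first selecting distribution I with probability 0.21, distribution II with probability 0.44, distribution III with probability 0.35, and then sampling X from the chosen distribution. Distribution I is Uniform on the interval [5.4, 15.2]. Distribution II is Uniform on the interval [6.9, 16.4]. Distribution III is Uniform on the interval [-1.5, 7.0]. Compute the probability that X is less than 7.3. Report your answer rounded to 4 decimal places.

Conditional on each component, P(X < 7.3): I: 0.193878; II: 0.0421053; III: 1.
By total probability, P(X < 7.3) = 0.21·0.193878 + 0.44·0.0421053 + 0.35·1 = 0.409241.

0.4092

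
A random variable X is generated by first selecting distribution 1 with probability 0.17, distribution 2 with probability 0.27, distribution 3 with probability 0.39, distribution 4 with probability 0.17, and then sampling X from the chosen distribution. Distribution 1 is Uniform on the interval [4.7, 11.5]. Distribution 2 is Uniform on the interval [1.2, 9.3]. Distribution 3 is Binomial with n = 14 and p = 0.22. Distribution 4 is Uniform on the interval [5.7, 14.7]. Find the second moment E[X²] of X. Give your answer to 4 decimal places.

For each component E[X²] = Var + (mean)², giving 1: 69.4633; 2: 33.03; 3: 11.8888; 4: 110.79.
Overall E[X²] = 0.17·69.4633 + 0.27·33.03 + 0.39·11.8888 + 0.17·110.79 = 44.1978.

44.1978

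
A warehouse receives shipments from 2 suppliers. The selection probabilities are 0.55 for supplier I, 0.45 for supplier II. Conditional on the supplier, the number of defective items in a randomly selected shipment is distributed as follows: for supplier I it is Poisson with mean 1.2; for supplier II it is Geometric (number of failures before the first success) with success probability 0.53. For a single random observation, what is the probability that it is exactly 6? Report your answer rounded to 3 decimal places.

0.003

Conditional on each supplier, P(X = 6): I: 0.00124911; II: 0.00571298.
By total probability, P(X = 6) = 0.55·0.00124911 + 0.45·0.00571298 = 0.00325785.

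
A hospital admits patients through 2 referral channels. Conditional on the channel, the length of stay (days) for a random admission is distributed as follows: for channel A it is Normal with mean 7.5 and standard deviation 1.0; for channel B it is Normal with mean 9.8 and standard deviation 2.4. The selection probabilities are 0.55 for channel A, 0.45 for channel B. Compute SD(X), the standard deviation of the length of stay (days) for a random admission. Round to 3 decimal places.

Per component, A: μ=7.5, E[X²]=57.25; B: μ=9.8, E[X²]=101.8.
E[X] = 0.55·7.5 + 0.45·9.8 = 8.535.
E[X²] = 0.55·57.25 + 0.45·101.8 = 77.2975.
Var(X) = E[X²] − (E[X])² = 77.2975 − 72.8462 = 4.45128.
SD(X) = √4.45128 = 2.1098.

2.110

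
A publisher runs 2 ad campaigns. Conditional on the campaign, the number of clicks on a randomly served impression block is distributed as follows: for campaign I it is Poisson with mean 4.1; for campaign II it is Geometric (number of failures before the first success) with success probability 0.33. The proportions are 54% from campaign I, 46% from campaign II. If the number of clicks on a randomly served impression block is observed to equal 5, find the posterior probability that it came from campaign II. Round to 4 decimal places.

0.1917

Likelihoods P(X=5 | ·): I: 0.160004; II: 0.0445541.
Posterior ∝ prior × likelihood. Numerator for II: 0.46·0.0445541 = 0.0204949.
Normalizing constant: 0.54·0.160004 + 0.46·0.0445541 = 0.106897.
P(II | observation) = 0.0204949 / 0.106897 = 0.191726.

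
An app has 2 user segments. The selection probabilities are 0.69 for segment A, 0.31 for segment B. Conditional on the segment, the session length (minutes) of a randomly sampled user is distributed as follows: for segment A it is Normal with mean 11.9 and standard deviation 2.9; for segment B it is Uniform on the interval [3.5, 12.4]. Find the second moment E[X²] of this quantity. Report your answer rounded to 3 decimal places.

125.153

For each component E[X²] = Var + (mean)², giving A: 150.02; B: 69.8033.
Overall E[X²] = 0.69·150.02 + 0.31·69.8033 = 125.153.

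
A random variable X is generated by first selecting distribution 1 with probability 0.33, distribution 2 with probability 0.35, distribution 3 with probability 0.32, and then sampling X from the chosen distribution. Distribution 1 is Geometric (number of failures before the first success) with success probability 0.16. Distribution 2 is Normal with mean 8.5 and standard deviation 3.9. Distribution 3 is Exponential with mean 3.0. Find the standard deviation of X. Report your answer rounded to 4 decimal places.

Per component, 1: μ=5.25, E[X²]=60.375; 2: μ=8.5, E[X²]=87.46; 3: μ=3, E[X²]=18.
E[X] = 0.33·5.25 + 0.35·8.5 + 0.32·3 = 5.6675.
E[X²] = 0.33·60.375 + 0.35·87.46 + 0.32·18 = 56.2948.
Var(X) = E[X²] − (E[X])² = 56.2948 − 32.1206 = 24.1742.
SD(X) = √24.1742 = 4.91673.

4.9167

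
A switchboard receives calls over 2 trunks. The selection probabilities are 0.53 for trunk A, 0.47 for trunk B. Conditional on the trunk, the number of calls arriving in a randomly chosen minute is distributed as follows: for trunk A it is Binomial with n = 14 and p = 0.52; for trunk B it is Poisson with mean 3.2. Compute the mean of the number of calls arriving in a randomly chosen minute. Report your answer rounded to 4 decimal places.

5.3624

Component means — A: 7.28; B: 3.2.
E[X] = 0.53·7.28 + 0.47·3.2 = 5.3624.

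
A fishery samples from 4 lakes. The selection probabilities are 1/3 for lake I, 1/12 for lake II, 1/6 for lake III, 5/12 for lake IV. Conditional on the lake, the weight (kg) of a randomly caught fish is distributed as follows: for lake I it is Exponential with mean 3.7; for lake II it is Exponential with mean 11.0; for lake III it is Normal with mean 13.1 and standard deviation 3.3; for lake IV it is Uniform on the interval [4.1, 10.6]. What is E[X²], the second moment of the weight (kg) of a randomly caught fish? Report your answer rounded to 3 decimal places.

83.686

For each component E[X²] = Var + (mean)², giving I: 27.38; II: 242; III: 182.5; IV: 57.5433.
Overall E[X²] = 0.333333·27.38 + 0.0833333·242 + 0.166667·182.5 + 0.416667·57.5433 = 83.6864.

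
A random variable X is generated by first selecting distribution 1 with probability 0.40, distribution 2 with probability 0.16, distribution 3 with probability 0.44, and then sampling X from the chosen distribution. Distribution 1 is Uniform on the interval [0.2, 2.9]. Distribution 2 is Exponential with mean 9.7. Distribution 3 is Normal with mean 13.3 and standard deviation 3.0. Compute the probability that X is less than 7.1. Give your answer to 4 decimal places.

0.4916

Conditional on each component, P(X < 7.1): 1: 1; 2: 0.519034; 3: 0.0193828.
By total probability, P(X < 7.1) = 0.4·1 + 0.16·0.519034 + 0.44·0.0193828 = 0.491574.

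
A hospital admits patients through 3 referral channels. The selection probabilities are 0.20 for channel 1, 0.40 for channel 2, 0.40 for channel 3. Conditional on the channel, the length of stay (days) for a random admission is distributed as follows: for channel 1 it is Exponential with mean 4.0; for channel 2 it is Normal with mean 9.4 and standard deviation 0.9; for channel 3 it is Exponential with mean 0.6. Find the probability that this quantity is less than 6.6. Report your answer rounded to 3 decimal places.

0.562

Conditional on each channel, P(X < 6.6): 1: 0.80795; 2: 0.000931924; 3: 0.999983.
By total probability, P(X < 6.6) = 0.2·0.80795 + 0.4·0.000931924 + 0.4·0.999983 = 0.561956.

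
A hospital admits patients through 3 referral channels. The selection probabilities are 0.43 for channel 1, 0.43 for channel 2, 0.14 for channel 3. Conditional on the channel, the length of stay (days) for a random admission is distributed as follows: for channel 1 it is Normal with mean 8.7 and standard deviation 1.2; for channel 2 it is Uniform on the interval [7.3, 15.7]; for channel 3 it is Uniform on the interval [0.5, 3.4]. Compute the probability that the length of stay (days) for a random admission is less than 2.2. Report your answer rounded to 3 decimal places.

0.082

Conditional on each channel, P(X < 2.2): 1: 3.03602e-08; 2: 0; 3: 0.586207.
By total probability, P(X < 2.2) = 0.43·3.03602e-08 + 0.43·0 + 0.14·0.586207 = 0.082069.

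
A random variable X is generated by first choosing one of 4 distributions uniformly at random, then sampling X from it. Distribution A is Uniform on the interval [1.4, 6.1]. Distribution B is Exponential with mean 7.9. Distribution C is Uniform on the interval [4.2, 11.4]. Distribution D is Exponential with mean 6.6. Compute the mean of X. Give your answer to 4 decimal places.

6.5125

Component means — A: 3.75; B: 7.9; C: 7.8; D: 6.6.
E[X] = 0.25·3.75 + 0.25·7.9 + 0.25·7.8 + 0.25·6.6 = 6.5125.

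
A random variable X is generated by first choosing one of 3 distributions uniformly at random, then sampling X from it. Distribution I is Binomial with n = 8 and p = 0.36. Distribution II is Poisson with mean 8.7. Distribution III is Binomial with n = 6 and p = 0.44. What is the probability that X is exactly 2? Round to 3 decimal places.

0.180

Conditional on each component, P(X = 2): I: 0.249369; II: 0.00630444; III: 0.285594.
By total probability, P(X = 2) = 0.333333·0.249369 + 0.333333·0.00630444 + 0.333333·0.285594 = 0.180422.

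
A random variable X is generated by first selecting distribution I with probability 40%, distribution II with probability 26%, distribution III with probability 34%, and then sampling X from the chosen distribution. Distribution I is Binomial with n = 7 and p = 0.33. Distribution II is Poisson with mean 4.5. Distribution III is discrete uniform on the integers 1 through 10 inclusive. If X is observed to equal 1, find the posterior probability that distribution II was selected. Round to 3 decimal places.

Likelihoods P(X=1 | ·): I: 0.208959; II: 0.0499905; III: 0.1.
Posterior ∝ prior × likelihood. Numerator for II: 0.26·0.0499905 = 0.0129975.
Normalizing constant: 0.4·0.208959 + 0.26·0.0499905 + 0.34·0.1 = 0.130581.
P(II | observation) = 0.0129975 / 0.130581 = 0.0995361.

0.100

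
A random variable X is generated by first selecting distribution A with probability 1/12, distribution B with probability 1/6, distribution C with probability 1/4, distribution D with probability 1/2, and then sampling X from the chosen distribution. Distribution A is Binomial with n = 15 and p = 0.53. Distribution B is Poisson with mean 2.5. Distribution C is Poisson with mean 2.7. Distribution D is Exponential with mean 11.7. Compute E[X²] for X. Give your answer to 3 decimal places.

146.424

For each component E[X²] = Var + (mean)², giving A: 66.939; B: 8.75; C: 9.99; D: 273.78.
Overall E[X²] = 0.0833333·66.939 + 0.166667·8.75 + 0.25·9.99 + 0.5·273.78 = 146.424.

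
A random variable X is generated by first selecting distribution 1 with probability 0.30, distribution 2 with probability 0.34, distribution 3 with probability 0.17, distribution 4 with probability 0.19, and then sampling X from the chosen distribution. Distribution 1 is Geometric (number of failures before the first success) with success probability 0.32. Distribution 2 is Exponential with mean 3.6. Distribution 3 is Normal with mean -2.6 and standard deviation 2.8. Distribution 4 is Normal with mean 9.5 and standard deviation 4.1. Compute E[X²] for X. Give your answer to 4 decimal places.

34.9831

For each component E[X²] = Var + (mean)², giving 1: 11.1562; 2: 25.92; 3: 14.6; 4: 107.06.
Overall E[X²] = 0.3·11.1562 + 0.34·25.92 + 0.17·14.6 + 0.19·107.06 = 34.9831.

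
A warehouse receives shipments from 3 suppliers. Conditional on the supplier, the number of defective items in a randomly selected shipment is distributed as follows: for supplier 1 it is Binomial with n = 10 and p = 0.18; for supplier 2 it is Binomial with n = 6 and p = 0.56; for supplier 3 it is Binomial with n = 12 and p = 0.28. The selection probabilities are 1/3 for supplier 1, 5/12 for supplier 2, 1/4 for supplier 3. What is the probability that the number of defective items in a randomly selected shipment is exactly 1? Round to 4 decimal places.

0.1463

Conditional on each supplier, P(X = 1): 1: 0.301715; 2: 0.0554119; 3: 0.0905726.
By total probability, P(X = 1) = 0.333333·0.301715 + 0.416667·0.0554119 + 0.25·0.0905726 = 0.146303.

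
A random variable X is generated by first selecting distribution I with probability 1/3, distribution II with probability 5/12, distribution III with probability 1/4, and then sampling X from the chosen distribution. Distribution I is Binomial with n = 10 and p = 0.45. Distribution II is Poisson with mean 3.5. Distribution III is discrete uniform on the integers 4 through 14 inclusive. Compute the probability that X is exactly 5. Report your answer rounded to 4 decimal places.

0.1558

Conditional on each component, P(X = 5): I: 0.234033; II: 0.132169; III: 0.0909091.
By total probability, P(X = 5) = 0.333333·0.234033 + 0.416667·0.132169 + 0.25·0.0909091 = 0.155808.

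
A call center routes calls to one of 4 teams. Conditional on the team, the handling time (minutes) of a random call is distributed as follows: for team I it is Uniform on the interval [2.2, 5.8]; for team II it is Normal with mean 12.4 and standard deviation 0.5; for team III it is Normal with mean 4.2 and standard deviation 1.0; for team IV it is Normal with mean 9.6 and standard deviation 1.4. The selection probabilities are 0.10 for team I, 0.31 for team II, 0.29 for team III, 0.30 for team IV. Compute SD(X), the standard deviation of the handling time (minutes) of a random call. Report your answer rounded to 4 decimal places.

Per component, I: μ=4, E[X²]=17.08; II: μ=12.4, E[X²]=154.01; III: μ=4.2, E[X²]=18.64; IV: μ=9.6, E[X²]=94.12.
E[X] = 0.1·4 + 0.31·12.4 + 0.29·4.2 + 0.3·9.6 = 8.342.
E[X²] = 0.1·17.08 + 0.31·154.01 + 0.29·18.64 + 0.3·94.12 = 83.0927.
Var(X) = E[X²] − (E[X])² = 83.0927 − 69.589 = 13.5037.
SD(X) = √13.5037 = 3.67474.

3.6747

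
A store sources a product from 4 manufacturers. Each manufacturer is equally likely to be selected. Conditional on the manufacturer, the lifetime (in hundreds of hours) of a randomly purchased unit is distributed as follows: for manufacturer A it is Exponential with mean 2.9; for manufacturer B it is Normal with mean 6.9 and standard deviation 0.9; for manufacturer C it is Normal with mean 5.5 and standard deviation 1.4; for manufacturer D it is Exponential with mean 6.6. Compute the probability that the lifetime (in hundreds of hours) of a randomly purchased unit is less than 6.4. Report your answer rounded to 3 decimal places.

0.635

Conditional on each manufacturer, P(X < 6.4): A: 0.889958; B: 0.289257; C: 0.739842; D: 0.620802.
By total probability, P(X < 6.4) = 0.25·0.889958 + 0.25·0.289257 + 0.25·0.739842 + 0.25·0.620802 = 0.634965.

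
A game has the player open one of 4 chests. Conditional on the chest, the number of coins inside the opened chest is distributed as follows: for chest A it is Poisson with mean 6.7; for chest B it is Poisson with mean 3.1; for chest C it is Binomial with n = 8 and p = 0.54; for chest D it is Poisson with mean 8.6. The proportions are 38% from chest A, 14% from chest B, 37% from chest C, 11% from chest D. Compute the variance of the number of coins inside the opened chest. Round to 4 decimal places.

Per component, A: μ=6.7, E[X²]=51.59; B: μ=3.1, E[X²]=12.71; C: μ=4.32, E[X²]=20.6496; D: μ=8.6, E[X²]=82.56.
E[X] = 0.38·6.7 + 0.14·3.1 + 0.37·4.32 + 0.11·8.6 = 5.5244.
E[X²] = 0.38·51.59 + 0.14·12.71 + 0.37·20.6496 + 0.11·82.56 = 38.1056.
Var(X) = E[X²] − (E[X])² = 38.1056 − 30.519 = 7.58656.

7.5866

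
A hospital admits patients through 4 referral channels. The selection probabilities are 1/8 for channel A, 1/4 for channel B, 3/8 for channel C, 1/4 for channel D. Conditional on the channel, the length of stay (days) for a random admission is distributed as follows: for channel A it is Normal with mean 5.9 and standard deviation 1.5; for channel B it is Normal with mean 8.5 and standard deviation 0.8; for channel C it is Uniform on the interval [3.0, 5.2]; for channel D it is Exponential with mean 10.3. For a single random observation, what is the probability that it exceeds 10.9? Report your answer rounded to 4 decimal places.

0.0872

Conditional on each channel, P(X > 10.9): A: 0.00042906; B: 0.0013499; C: 0; D: 0.347062.
By total probability, P(X > 10.9) = 0.125·0.00042906 + 0.25·0.0013499 + 0.375·0 + 0.25·0.347062 = 0.0871566.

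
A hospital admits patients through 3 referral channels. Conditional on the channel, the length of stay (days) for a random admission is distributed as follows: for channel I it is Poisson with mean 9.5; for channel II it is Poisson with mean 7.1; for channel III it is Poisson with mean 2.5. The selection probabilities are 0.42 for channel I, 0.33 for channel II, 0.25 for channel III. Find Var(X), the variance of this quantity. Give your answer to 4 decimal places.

Per component, I: μ=9.5, E[X²]=99.75; II: μ=7.1, E[X²]=57.51; III: μ=2.5, E[X²]=8.75.
E[X] = 0.42·9.5 + 0.33·7.1 + 0.25·2.5 = 6.958.
E[X²] = 0.42·99.75 + 0.33·57.51 + 0.25·8.75 = 63.0608.
Var(X) = E[X²] − (E[X])² = 63.0608 − 48.4138 = 14.647.

14.6470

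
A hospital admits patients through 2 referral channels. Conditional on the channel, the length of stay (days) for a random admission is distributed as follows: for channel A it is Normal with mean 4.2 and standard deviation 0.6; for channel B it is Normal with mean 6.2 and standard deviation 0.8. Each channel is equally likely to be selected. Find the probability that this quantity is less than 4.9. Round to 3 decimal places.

0.465

Conditional on each channel, P(X < 4.9): A: 0.878327; B: 0.0520813.
By total probability, P(X < 4.9) = 0.5·0.878327 + 0.5·0.0520813 = 0.465204.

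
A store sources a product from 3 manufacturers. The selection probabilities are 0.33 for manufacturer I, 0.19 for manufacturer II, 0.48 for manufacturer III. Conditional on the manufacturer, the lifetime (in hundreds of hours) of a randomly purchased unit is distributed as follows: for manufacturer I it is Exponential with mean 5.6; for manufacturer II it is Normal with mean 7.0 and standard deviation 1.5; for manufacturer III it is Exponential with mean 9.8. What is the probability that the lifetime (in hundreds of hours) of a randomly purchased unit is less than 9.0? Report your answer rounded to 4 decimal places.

0.7249

Conditional on each manufacturer, P(X < 9.0): I: 0.79954; II: 0.908789; III: 0.60083.
By total probability, P(X < 9.0) = 0.33·0.79954 + 0.19·0.908789 + 0.48·0.60083 = 0.724917.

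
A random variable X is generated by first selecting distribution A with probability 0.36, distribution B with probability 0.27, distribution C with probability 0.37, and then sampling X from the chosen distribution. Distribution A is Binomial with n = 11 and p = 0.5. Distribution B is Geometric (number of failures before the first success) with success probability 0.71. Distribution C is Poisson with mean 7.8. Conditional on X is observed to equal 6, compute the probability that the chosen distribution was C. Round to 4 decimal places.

0.3683

Likelihoods P(X=6 | ·): A: 0.225586; B: 0.000422325; C: 0.128156.
Posterior ∝ prior × likelihood. Numerator for C: 0.37·0.128156 = 0.0474176.
Normalizing constant: 0.36·0.225586 + 0.27·0.000422325 + 0.37·0.128156 = 0.128743.
P(C | observation) = 0.0474176 / 0.128743 = 0.368313.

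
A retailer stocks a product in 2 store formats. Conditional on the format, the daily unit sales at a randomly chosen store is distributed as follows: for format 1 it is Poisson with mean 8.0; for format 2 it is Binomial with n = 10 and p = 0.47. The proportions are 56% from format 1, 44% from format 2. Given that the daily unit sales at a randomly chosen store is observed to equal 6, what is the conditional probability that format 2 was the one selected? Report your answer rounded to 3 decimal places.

0.535

Likelihoods P(X=6 | ·): 1: 0.122138; 2: 0.178612.
Posterior ∝ prior × likelihood. Numerator for 2: 0.44·0.178612 = 0.0785892.
Normalizing constant: 0.56·0.122138 + 0.44·0.178612 = 0.146987.
P(2 | observation) = 0.0785892 / 0.146987 = 0.534669.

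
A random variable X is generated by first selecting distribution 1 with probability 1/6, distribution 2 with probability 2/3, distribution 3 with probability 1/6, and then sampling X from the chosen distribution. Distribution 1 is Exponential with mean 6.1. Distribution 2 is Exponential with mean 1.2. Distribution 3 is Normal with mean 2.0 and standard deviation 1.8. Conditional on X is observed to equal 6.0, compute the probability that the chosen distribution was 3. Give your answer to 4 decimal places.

0.1830

Likelihoods f(6.0 | ·): 1: 0.0613049; 2: 0.00561496; 3: 0.0187631.
Posterior ∝ prior × likelihood. Numerator for 3: 0.166667·0.0187631 = 0.00312719.
Normalizing constant: 0.166667·0.0613049 + 0.666667·0.00561496 + 0.166667·0.0187631 = 0.017088.
P(3 | observation) = 0.00312719 / 0.017088 = 0.183005.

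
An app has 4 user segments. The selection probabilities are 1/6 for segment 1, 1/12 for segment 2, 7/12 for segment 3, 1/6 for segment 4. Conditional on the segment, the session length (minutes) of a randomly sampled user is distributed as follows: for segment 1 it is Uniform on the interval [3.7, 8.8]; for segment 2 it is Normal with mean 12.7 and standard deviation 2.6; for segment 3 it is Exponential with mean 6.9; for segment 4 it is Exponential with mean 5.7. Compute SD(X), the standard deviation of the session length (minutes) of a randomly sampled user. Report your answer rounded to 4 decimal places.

Per component, 1: μ=6.25, E[X²]=41.23; 2: μ=12.7, E[X²]=168.05; 3: μ=6.9, E[X²]=95.22; 4: μ=5.7, E[X²]=64.98.
E[X] = 0.166667·6.25 + 0.0833333·12.7 + 0.583333·6.9 + 0.166667·5.7 = 7.075.
E[X²] = 0.166667·41.23 + 0.0833333·168.05 + 0.583333·95.22 + 0.166667·64.98 = 87.2508.
Var(X) = E[X²] − (E[X])² = 87.2508 − 50.0556 = 37.1952.
SD(X) = √37.1952 = 6.09879.

6.0988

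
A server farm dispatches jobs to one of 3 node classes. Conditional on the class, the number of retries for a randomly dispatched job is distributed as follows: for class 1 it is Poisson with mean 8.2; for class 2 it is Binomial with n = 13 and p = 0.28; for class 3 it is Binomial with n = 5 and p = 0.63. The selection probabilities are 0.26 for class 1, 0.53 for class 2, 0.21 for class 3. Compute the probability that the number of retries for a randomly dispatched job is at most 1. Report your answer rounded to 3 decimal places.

Conditional on each class, P(X ≤ 1): 1: 0.00252681; 2: 0.0846207; 3: 0.0659705.
By total probability, P(X ≤ 1) = 0.26·0.00252681 + 0.53·0.0846207 + 0.21·0.0659705 = 0.0593597.

0.059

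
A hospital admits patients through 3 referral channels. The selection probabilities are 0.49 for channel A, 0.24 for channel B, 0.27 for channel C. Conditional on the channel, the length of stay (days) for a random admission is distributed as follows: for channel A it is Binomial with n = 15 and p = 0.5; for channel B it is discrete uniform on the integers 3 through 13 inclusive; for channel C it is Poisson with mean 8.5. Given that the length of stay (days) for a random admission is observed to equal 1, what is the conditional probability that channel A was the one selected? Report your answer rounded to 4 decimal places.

0.3245

Likelihoods P(X=1 | ·): A: 0.000457764; B: 0; C: 0.00172948.
Posterior ∝ prior × likelihood. Numerator for A: 0.49·0.000457764 = 0.000224304.
Normalizing constant: 0.49·0.000457764 + 0.24·0 + 0.27·0.00172948 = 0.000691264.
P(A | observation) = 0.000224304 / 0.000691264 = 0.324484.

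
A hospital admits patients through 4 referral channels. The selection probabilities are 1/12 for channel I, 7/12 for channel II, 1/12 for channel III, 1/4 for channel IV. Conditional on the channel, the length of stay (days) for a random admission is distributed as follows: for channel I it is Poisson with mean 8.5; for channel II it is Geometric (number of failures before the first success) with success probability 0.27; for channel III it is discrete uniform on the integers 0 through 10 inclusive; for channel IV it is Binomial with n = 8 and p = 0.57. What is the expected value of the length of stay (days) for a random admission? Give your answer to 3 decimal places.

Component means — I: 8.5; II: 2.7037; III: 5; IV: 4.56.
E[X] = 0.0833333·8.5 + 0.583333·2.7037 + 0.0833333·5 + 0.25·4.56 = 3.84216.

3.842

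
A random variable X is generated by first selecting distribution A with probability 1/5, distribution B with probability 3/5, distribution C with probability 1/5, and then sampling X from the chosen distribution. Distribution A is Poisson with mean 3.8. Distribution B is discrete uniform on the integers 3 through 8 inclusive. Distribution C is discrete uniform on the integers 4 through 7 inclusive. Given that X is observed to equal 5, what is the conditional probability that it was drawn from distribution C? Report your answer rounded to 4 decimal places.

0.2785

Likelihoods P(X=5 | ·): A: 0.147713; B: 0.166667; C: 0.25.
Posterior ∝ prior × likelihood. Numerator for C: 0.2·0.25 = 0.05.
Normalizing constant: 0.2·0.147713 + 0.6·0.166667 + 0.2·0.25 = 0.179543.
P(C | observation) = 0.05 / 0.179543 = 0.278486.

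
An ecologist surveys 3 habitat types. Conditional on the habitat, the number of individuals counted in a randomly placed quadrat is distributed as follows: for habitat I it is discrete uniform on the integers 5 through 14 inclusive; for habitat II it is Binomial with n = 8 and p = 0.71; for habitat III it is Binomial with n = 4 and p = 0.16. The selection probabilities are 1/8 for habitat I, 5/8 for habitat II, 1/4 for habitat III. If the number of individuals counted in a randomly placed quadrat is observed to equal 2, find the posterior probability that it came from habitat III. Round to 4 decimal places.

0.8378

Likelihoods P(X=2 | ·): I: 0; II: 0.00839581; III: 0.10838.
Posterior ∝ prior × likelihood. Numerator for III: 0.25·0.10838 = 0.027095.
Normalizing constant: 0.125·0 + 0.625·0.00839581 + 0.25·0.10838 = 0.0323424.
P(III | observation) = 0.027095 / 0.0323424 = 0.837755.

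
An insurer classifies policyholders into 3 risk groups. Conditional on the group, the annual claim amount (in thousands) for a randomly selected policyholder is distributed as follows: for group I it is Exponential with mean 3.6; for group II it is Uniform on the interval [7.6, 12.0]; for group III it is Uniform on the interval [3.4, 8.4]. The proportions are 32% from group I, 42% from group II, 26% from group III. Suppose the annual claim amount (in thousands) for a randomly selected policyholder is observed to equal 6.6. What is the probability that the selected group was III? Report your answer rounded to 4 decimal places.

Likelihoods f(6.6 | ·): I: 0.044411; II: 0; III: 0.2.
Posterior ∝ prior × likelihood. Numerator for III: 0.26·0.2 = 0.052.
Normalizing constant: 0.32·0.044411 + 0.42·0 + 0.26·0.2 = 0.0662115.
P(III | observation) = 0.052 / 0.0662115 = 0.785362.

0.7854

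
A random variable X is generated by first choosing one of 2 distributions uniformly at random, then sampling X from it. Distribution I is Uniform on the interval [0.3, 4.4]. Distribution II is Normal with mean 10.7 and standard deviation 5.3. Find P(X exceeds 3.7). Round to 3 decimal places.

Conditional on each component, P(X > 3.7): I: 0.170732; II: 0.906708.
By total probability, P(X > 3.7) = 0.5·0.170732 + 0.5·0.906708 = 0.53872.

0.539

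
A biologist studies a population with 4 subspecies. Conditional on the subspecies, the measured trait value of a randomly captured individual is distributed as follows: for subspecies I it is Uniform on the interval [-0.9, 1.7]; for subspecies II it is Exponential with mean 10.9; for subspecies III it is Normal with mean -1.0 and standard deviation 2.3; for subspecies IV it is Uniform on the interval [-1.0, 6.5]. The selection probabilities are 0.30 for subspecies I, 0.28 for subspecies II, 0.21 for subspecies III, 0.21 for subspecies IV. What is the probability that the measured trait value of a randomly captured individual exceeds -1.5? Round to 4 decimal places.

Conditional on each subspecies, P(X > -1.5): I: 1; II: 1; III: 0.586048; IV: 1.
By total probability, P(X > -1.5) = 0.3·1 + 0.28·1 + 0.21·0.586048 + 0.21·1 = 0.91307.

0.9131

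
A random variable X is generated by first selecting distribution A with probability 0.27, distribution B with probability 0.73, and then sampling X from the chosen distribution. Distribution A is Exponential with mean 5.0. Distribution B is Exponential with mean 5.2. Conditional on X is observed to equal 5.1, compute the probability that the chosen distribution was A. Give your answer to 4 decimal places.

Likelihoods f(5.1 | ·): A: 0.072119; B: 0.0721197.
Posterior ∝ prior × likelihood. Numerator for A: 0.27·0.072119 = 0.0194721.
Normalizing constant: 0.27·0.072119 + 0.73·0.0721197 = 0.0721195.
P(A | observation) = 0.0194721 / 0.0721195 = 0.269998.

0.2700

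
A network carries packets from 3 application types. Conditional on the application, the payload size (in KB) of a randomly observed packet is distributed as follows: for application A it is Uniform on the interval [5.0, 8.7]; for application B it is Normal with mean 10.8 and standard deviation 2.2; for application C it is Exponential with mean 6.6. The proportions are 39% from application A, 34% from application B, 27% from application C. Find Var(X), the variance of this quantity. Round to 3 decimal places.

17.547

Per component, A: μ=6.85, E[X²]=48.0633; B: μ=10.8, E[X²]=121.48; C: μ=6.6, E[X²]=87.12.
E[X] = 0.39·6.85 + 0.34·10.8 + 0.27·6.6 = 8.1255.
E[X²] = 0.39·48.0633 + 0.34·121.48 + 0.27·87.12 = 83.5703.
Var(X) = E[X²] − (E[X])² = 83.5703 − 66.0238 = 17.5465.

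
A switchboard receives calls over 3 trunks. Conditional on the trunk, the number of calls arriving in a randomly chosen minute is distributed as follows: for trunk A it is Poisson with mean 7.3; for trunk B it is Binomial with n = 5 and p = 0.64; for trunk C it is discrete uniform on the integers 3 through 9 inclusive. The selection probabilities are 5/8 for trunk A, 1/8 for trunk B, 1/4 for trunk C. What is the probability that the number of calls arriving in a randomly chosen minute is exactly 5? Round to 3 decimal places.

0.122

Conditional on each trunk, P(X = 5): A: 0.116703; B: 0.107374; C: 0.142857.
By total probability, P(X = 5) = 0.625·0.116703 + 0.125·0.107374 + 0.25·0.142857 = 0.122076.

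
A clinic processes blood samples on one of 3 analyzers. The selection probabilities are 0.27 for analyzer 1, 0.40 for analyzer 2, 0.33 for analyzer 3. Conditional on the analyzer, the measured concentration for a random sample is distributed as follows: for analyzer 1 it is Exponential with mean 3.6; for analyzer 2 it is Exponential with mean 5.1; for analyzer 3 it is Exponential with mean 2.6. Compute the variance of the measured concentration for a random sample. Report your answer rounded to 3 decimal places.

17.291

Per component, 1: μ=3.6, E[X²]=25.92; 2: μ=5.1, E[X²]=52.02; 3: μ=2.6, E[X²]=13.52.
E[X] = 0.27·3.6 + 0.4·5.1 + 0.33·2.6 = 3.87.
E[X²] = 0.27·25.92 + 0.4·52.02 + 0.33·13.52 = 32.268.
Var(X) = E[X²] − (E[X])² = 32.268 − 14.9769 = 17.2911.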